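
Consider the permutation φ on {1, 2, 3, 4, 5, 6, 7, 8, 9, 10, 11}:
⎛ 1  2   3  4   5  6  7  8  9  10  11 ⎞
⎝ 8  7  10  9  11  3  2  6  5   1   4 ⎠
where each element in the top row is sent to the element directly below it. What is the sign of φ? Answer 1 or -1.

In disjoint-cycle form the cycle lengths are 5, 4, 2.
A cycle is odd iff its length is even; φ has 2 even-length cycles, so sgn(φ) = (−1)^2 and φ is even.

1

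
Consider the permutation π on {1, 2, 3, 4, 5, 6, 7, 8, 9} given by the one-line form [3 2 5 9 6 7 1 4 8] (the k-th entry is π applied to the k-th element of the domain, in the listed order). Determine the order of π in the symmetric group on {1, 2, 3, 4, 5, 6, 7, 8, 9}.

15

The disjoint-cycle form of π has cycle lengths 5, 3, 1.
The order of π is the least common multiple of its cycle lengths: lcm(5, 3) = 15.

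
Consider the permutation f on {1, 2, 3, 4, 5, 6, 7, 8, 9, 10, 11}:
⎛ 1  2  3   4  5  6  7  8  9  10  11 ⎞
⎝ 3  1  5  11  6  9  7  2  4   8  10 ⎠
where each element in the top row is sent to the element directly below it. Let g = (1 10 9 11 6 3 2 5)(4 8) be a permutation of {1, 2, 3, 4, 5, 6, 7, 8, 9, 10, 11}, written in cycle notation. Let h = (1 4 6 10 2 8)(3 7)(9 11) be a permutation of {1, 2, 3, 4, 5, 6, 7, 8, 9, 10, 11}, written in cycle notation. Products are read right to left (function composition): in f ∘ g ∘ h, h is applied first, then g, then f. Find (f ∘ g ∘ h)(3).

7

(f ∘ g ∘ h)(3) = f(g(h(3))). h(3) = 7, then g(7) = 7, then f(7) = 7, so the result is 7.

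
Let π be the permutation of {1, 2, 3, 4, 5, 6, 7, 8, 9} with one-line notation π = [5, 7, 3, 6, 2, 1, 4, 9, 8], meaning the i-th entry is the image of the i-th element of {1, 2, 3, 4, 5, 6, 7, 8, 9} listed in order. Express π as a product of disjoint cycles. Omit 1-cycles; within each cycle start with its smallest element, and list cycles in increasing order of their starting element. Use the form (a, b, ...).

(1, 5, 2, 7, 4, 6)(8, 9)

Start at 1 and follow images: 1 → 5 → 2 → 7 → 4 → 6 → 1, giving the cycle (1, 5, 2, 7, 4, 6).
Repeating from the next unused element and collecting all non-trivial cycles gives (1, 5, 2, 7, 4, 6)(8, 9).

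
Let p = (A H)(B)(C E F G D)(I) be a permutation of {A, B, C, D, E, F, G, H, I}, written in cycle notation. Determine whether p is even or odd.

odd

The cycle lengths are 5, 2, 1, 1.
A cycle of length ℓ contributes ℓ−1 transpositions, so p is a product of 4 + 1 = 5 transpositions — odd.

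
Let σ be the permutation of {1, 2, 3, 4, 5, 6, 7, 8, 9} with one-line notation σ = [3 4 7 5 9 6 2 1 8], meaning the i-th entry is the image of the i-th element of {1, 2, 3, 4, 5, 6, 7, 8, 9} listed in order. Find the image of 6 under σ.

6

6 is element number 6 of the domain, and entry number 6 of the one-line form is 6, so σ(6) = 6.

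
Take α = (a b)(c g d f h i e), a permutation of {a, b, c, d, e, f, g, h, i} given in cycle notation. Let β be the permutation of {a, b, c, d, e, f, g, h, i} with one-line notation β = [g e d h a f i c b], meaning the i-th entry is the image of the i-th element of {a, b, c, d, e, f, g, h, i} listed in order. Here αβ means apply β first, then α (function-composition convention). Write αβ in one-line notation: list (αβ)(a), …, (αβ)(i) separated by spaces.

d c f i b h e g a

(αβ)(x) = α(β(x)). Computing each image: α(β(a)) = α(g) = d, α(β(b)) = α(e) = c, α(β(c)) = α(d) = f, α(β(d)) = α(h) = i, α(β(e)) = α(a) = b, α(β(f)) = α(f) = h, α(β(g)) = α(i) = e, α(β(h)) = α(c) = g, α(β(i)) = α(b) = a.
Hence αβ = [d c f i b h e g a].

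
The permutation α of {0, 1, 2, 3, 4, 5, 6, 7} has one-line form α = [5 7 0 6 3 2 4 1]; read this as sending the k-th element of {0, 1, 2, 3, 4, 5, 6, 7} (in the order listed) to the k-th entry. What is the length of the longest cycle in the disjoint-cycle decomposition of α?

3

Decomposing into disjoint cycles gives (0, 5, 2)(1, 7)(3, 6, 4); the longest has length 3.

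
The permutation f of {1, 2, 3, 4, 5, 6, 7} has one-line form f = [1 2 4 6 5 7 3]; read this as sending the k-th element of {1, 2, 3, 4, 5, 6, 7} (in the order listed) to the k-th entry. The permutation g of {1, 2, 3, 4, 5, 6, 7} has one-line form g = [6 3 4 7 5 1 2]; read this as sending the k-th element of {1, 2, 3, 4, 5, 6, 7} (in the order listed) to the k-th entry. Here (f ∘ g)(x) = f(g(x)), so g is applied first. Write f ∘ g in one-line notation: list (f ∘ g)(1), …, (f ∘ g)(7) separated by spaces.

7 4 6 3 5 1 2

(f ∘ g)(x) = f(g(x)). Computing each image: f(g(1)) = f(6) = 7, f(g(2)) = f(3) = 4, f(g(3)) = f(4) = 6, f(g(4)) = f(7) = 3, f(g(5)) = f(5) = 5, f(g(6)) = f(1) = 1, f(g(7)) = f(2) = 2.
Hence f ∘ g = [7 4 6 3 5 1 2].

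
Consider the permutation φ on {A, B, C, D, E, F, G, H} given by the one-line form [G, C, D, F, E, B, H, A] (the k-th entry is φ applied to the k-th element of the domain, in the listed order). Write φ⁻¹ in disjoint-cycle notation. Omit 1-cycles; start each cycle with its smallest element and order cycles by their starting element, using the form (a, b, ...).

First write φ in disjoint cycles: (A, G, H)(B, C, D, F).
Reversing each cycle (and rotating so the smallest element leads) gives φ⁻¹ = (A, H, G)(B, F, D, C).

(A, H, G)(B, F, D, C)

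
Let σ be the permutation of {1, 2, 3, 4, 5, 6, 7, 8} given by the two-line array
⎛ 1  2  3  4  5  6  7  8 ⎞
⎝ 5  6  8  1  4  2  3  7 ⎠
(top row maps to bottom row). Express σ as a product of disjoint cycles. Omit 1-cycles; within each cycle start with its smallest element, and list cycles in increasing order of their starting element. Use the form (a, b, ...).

(1, 5, 4)(2, 6)(3, 8, 7)

From 1: 1 → 5 → 4 → 1, closing the cycle (1, 5, 4).
Continuing from each remaining unvisited element yields (1, 5, 4)(2, 6)(3, 8, 7).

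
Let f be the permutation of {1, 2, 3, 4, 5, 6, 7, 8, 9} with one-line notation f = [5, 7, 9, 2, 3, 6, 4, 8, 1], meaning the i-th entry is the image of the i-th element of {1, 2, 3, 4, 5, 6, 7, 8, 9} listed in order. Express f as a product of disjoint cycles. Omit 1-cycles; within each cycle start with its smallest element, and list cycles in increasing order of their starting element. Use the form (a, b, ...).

Start at 1 and follow images: 1 → 5 → 3 → 9 → 1, giving the cycle (1, 5, 3, 9).
Continuing from each remaining unvisited element yields (1, 5, 3, 9)(2, 7, 4).

(1, 5, 3, 9)(2, 7, 4)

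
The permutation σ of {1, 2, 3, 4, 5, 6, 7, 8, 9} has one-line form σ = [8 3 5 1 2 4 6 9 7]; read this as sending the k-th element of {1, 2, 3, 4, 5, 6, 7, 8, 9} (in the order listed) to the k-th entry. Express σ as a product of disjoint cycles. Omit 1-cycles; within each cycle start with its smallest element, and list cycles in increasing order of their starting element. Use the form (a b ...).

From 1: 1 → 8 → 9 → 7 → 6 → 4 → 1, closing the cycle (1 8 9 7 6 4).
Repeating from the next unused element and collecting all non-trivial cycles gives (1 8 9 7 6 4)(2 3 5).

(1 8 9 7 6 4)(2 3 5)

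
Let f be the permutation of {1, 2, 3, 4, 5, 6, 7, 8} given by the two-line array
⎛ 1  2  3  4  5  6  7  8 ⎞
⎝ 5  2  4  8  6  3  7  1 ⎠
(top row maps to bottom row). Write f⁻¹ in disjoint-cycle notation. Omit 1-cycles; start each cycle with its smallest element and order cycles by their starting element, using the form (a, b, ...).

(1, 8, 4, 3, 6, 5)

The cycle decomposition of f is (1, 5, 6, 3, 4, 8).
Reversing each cycle (and rotating so the smallest element leads) gives f⁻¹ = (1, 8, 4, 3, 6, 5).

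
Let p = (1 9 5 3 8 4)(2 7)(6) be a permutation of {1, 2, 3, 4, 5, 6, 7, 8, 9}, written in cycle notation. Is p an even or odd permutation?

The cycle lengths are 6, 2, 1.
A cycle of length ℓ contributes ℓ−1 transpositions, so p is a product of 5 + 1 = 6 transpositions — even.

even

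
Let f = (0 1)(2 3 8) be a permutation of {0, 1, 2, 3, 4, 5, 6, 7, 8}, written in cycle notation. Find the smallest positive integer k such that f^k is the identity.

6

The cycle type of f is (3, 2, 1, 1, 1, 1).
Since disjoint cycles commute, ord(f) = lcm(3, 2) = 6.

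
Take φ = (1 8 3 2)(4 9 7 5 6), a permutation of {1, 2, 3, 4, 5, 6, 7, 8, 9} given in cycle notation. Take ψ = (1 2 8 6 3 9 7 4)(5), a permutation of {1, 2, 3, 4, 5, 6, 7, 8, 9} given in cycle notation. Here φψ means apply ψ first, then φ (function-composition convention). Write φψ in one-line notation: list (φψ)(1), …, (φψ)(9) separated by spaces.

(φψ)(x) = φ(ψ(x)). Computing each image: φ(ψ(1)) = φ(2) = 1, φ(ψ(2)) = φ(8) = 3, φ(ψ(3)) = φ(9) = 7, φ(ψ(4)) = φ(1) = 8, φ(ψ(5)) = φ(5) = 6, φ(ψ(6)) = φ(3) = 2, φ(ψ(7)) = φ(4) = 9, φ(ψ(8)) = φ(6) = 4, φ(ψ(9)) = φ(7) = 5.
Hence φψ = [1 3 7 8 6 2 9 4 5].

1 3 7 8 6 2 9 4 5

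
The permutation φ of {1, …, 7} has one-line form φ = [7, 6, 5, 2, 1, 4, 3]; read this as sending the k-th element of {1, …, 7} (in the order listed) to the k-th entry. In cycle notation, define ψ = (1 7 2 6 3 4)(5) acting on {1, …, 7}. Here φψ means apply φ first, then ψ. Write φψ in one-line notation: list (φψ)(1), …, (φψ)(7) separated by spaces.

(φψ)(x) = ψ(φ(x)). Computing each image: ψ(φ(1)) = ψ(7) = 2, ψ(φ(2)) = ψ(6) = 3, ψ(φ(3)) = ψ(5) = 5, ψ(φ(4)) = ψ(2) = 6, ψ(φ(5)) = ψ(1) = 7, ψ(φ(6)) = ψ(4) = 1, ψ(φ(7)) = ψ(3) = 4.
Hence φψ = [2 3 5 6 7 1 4].

2 3 5 6 7 1 4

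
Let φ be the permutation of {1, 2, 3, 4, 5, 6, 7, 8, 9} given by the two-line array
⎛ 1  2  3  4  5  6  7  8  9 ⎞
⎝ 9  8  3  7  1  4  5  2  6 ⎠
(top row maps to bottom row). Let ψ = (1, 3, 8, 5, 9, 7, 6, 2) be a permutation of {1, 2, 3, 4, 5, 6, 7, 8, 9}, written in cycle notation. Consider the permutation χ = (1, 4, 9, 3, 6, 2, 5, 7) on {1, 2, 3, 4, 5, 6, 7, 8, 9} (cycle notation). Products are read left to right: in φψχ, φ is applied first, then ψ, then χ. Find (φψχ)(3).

Apply the permutations in order: φ(3) = 3, then ψ(3) = 8, then χ(8) = 8. So (φψχ)(3) = 8.

8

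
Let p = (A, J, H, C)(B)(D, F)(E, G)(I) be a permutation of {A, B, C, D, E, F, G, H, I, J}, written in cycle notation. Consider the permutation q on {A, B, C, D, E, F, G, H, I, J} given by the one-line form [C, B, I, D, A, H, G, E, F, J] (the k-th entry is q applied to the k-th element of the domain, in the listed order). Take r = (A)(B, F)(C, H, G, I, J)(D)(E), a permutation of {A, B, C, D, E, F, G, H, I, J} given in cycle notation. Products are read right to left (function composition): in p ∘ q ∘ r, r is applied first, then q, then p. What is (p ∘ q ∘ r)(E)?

J

(p ∘ q ∘ r)(E) = p(q(r(E))). r(E) = E, then q(E) = A, then p(A) = J, so the result is J.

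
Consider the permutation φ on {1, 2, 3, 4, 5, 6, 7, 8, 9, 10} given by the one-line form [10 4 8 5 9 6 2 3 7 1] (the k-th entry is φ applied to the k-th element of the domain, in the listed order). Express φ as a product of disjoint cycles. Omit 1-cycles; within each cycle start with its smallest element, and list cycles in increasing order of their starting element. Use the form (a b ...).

(1 10)(2 4 5 9 7)(3 8)

From 1: 1 → 10 → 1, closing the cycle (1 10).
Continuing from each remaining unvisited element yields (1 10)(2 4 5 9 7)(3 8).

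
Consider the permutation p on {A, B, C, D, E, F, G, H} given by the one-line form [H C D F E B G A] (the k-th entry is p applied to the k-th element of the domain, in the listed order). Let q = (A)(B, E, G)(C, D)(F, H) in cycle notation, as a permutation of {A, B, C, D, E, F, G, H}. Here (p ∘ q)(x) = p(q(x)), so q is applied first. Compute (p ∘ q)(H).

First apply q: q(H) = F, then p(F) = B. Thus (p ∘ q)(H) = B.

B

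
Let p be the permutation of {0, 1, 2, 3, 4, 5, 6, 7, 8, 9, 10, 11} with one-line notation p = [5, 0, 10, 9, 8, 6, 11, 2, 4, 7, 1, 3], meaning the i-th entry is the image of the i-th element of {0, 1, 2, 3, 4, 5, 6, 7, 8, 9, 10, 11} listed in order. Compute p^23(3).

2

Tracing 3 → 9 → … returns to 3 after 10 steps, so 3 lies in a 10-cycle (0, 5, 6, 11, 3, 9, 7, 2, 10, 1).
Since the cycle has length 10, p^23 acts on it the same as p^3 (23 mod 10 = 3).
Stepping 3 places around the cycle: 3 → 9 → 7 → 2.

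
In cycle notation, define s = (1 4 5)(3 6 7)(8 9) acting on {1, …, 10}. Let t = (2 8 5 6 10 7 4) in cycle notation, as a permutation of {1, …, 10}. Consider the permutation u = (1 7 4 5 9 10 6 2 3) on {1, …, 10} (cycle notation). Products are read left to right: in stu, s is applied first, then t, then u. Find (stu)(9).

9

Apply the permutations in order: s(9) = 8, then t(8) = 5, then u(5) = 9. So (stu)(9) = 9.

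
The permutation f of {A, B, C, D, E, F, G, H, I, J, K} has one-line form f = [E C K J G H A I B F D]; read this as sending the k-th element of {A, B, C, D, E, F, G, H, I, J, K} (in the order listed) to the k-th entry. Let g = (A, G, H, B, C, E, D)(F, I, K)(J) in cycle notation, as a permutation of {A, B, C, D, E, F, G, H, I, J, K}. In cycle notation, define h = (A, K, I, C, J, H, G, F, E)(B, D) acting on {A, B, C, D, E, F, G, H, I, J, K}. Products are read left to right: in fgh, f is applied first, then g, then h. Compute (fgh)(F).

D

Chase F: f(F) = H; g(H) = B; h(B) = D. Hence (fgh)(F) = D.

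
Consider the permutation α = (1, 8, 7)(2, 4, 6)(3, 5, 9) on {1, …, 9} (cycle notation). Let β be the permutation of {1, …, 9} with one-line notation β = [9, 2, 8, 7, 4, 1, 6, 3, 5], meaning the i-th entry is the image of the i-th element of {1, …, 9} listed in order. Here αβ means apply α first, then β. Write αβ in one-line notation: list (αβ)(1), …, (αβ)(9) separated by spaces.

For each element, apply α then β: 1 → 8 → 3; 2 → 4 → 7; 3 → 5 → 4; 4 → 6 → 1; 5 → 9 → 5; 6 → 2 → 2; 7 → 1 → 9; 8 → 7 → 6; 9 → 3 → 8.
So αβ in one-line form is 3 7 4 1 5 2 9 6 8.

3 7 4 1 5 2 9 6 8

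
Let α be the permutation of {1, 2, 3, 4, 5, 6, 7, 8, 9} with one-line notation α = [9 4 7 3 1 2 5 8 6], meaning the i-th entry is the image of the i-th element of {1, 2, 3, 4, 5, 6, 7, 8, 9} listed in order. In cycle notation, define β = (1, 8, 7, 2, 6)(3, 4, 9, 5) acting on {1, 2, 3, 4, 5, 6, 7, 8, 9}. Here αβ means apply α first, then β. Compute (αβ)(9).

1

α(9) = 6, then β(6) = 1; composing gives (αβ)(9) = 1.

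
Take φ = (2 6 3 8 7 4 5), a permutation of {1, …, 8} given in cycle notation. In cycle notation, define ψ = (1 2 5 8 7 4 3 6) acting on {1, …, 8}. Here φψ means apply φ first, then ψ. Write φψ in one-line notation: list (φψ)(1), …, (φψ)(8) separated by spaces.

2 1 7 8 5 6 3 4

Chase each element through φ then ψ: 1 → 1 → 2; 2 → 6 → 1; 3 → 8 → 7; 4 → 5 → 8; 5 → 2 → 5; 6 → 3 → 6; 7 → 4 → 3; 8 → 7 → 4.
Collecting the images, φψ = [2 1 7 8 5 6 3 4].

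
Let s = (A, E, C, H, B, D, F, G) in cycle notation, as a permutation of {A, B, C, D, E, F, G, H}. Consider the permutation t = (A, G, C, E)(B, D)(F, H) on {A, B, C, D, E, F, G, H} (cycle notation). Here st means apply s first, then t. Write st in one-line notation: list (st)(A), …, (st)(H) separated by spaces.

A B F H E C G D

For each element, apply s then t: A → E → A; B → D → B; C → H → F; D → F → H; E → C → E; F → G → C; G → A → G; H → B → D.
Collecting the images, st = [A B F H E C G D].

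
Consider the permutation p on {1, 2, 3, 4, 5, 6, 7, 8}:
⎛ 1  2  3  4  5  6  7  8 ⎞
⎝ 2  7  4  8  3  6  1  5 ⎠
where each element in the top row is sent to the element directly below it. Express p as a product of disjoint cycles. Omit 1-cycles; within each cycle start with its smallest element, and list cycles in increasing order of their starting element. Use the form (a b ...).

Start at 1 and follow images: 1 → 2 → 7 → 1, giving the cycle (1 2 7).
Repeating from the next unused element and collecting all non-trivial cycles gives (1 2 7)(3 4 8 5).

(1 2 7)(3 4 8 5)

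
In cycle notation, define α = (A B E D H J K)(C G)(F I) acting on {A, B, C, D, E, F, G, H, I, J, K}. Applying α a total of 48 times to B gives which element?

A

B lies in the 7-cycle (A B E D H J K).
Since the cycle has length 7, α^48 acts on it the same as α^6 (48 mod 7 = 6).
Stepping 6 places around the cycle: B → E → D → H → J → K → A.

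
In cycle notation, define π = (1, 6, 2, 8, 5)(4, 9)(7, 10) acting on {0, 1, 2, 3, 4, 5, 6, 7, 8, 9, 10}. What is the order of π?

10

The cycle type of π is (5, 2, 2, 1, 1).
The order of π is the least common multiple of its cycle lengths: lcm(5, 2, 2) = 10.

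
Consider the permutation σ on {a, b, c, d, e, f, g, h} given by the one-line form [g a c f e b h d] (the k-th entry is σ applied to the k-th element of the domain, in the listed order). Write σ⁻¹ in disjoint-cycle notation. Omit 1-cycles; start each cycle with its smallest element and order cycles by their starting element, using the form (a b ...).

(a b f d h g)

The cycle decomposition of σ is (a g h d f b).
The inverse reverses every cycle; in canonical form, σ⁻¹ = (a b f d h g).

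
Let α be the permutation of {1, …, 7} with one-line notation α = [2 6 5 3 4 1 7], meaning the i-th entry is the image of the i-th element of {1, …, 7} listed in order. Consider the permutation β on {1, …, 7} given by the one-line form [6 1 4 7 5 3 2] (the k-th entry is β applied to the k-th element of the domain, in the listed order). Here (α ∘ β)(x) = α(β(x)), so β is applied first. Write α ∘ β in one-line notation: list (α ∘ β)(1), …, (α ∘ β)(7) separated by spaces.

1 2 3 7 4 5 6

Chase each element through β then α: 1 → 6 → 1; 2 → 1 → 2; 3 → 4 → 3; 4 → 7 → 7; 5 → 5 → 4; 6 → 3 → 5; 7 → 2 → 6.
Collecting the images, α ∘ β = [1 2 3 7 4 5 6].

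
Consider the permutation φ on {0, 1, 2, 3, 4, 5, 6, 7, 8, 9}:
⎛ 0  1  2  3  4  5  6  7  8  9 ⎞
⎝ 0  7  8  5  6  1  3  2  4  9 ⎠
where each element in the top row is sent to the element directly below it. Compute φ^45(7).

Tracing 7 → 2 → … returns to 7 after 8 steps, so 7 lies in an 8-cycle (1 7 2 8 4 6 3 5).
On an 8-cycle, φ^8 is the identity, so φ^45 = φ^5 there (45 ≡ 5 mod 8).
Stepping 5 places around the cycle: 7 → 2 → 8 → 4 → 6 → 3.

3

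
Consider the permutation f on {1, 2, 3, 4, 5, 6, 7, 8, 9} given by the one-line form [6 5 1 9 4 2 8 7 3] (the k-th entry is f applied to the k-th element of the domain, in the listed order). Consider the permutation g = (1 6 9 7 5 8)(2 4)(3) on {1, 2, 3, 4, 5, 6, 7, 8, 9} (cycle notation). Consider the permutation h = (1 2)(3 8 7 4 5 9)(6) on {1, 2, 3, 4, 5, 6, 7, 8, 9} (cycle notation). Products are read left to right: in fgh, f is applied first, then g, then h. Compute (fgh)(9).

8

(fgh)(9) = h(g(f(9))). f(9) = 3, then g(3) = 3, then h(3) = 8, so the result is 8.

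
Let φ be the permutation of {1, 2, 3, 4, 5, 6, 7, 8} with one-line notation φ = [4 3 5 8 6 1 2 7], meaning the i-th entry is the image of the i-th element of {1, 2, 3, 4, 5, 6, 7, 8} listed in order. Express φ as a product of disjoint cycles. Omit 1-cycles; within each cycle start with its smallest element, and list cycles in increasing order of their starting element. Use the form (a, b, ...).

(1, 4, 8, 7, 2, 3, 5, 6)

From 1: 1 → 4 → 8 → 7 → 2 → 3 → 5 → 6 → 1, closing the cycle (1, 4, 8, 7, 2, 3, 5, 6).
Repeating from the next unused element and collecting all non-trivial cycles gives (1, 4, 8, 7, 2, 3, 5, 6).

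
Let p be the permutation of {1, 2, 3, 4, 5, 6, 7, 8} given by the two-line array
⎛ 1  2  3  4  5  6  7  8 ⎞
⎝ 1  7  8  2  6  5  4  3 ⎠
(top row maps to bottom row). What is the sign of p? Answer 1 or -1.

In disjoint-cycle form the cycle lengths are 3, 2, 2, 1.
A cycle of length ℓ contributes ℓ−1 transpositions, so p is a product of 2 + 1 + 1 = 4 transpositions — even.

1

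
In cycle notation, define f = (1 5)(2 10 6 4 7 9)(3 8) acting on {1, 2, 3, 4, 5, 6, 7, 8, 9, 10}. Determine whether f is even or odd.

The cycle lengths are 6, 2, 2.
A cycle is odd iff its length is even; f has 3 even-length cycles, so sgn(f) = (−1)^3 and f is odd.

odd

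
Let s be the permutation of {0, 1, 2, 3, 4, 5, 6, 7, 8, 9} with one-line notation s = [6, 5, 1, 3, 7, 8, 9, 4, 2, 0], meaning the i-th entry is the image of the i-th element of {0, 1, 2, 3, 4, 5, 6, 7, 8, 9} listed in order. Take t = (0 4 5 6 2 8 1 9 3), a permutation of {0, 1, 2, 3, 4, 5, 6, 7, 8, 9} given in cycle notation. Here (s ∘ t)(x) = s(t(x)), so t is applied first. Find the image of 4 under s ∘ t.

t(4) = 5, then s(5) = 8; composing gives (s ∘ t)(4) = 8.

8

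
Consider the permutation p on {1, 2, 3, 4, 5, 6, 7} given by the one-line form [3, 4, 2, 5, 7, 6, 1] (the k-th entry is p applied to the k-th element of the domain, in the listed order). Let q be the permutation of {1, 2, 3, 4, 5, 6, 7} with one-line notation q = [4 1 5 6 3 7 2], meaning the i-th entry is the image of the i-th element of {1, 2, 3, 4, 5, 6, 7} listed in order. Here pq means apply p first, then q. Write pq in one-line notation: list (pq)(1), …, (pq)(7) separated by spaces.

Chase each element through p then q: 1 → 3 → 5; 2 → 4 → 6; 3 → 2 → 1; 4 → 5 → 3; 5 → 7 → 2; 6 → 6 → 7; 7 → 1 → 4.
Collecting the images, pq = [5 6 1 3 2 7 4].

5 6 1 3 2 7 4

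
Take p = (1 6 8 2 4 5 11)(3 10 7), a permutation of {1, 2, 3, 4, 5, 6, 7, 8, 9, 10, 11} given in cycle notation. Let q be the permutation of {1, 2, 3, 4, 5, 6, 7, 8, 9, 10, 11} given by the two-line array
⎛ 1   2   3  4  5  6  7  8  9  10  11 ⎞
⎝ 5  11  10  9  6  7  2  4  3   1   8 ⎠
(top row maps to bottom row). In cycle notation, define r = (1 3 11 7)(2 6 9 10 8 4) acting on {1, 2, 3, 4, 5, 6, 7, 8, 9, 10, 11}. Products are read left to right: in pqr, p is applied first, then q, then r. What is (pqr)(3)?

Apply the permutations in order: p(3) = 10, then q(10) = 1, then r(1) = 3. So (pqr)(3) = 3.

3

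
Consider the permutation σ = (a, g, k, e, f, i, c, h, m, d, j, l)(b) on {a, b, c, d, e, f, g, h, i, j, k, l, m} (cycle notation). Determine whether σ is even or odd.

The cycle lengths are 12, 1.
A cycle of length ℓ contributes ℓ−1 transpositions, so σ is a product of 11 transpositions — odd.

odd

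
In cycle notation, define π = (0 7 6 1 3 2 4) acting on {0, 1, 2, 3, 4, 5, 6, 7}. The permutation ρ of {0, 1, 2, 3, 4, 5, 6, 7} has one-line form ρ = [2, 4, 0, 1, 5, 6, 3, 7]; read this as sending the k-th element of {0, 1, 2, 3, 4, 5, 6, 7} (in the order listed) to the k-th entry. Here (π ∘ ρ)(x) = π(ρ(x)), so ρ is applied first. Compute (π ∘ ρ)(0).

4

ρ(0) = 2, then π(2) = 4; composing gives (π ∘ ρ)(0) = 4.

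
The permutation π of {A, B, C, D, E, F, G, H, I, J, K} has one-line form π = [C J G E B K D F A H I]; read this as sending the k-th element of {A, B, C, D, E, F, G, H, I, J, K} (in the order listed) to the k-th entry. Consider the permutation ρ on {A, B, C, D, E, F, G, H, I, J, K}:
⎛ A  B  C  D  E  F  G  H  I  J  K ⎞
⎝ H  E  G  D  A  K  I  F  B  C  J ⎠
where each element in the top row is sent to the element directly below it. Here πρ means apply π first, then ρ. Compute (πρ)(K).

B

(πρ)(K) = ρ(π(K)). π(K) = I, then ρ(I) = B. So (πρ)(K) = B.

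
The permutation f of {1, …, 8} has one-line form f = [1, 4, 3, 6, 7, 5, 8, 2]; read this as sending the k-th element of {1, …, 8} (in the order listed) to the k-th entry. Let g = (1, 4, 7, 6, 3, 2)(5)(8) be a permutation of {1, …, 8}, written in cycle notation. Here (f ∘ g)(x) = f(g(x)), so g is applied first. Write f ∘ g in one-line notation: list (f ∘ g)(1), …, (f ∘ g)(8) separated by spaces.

(f ∘ g)(x) = f(g(x)). Computing each image: f(g(1)) = f(4) = 6, f(g(2)) = f(1) = 1, f(g(3)) = f(2) = 4, f(g(4)) = f(7) = 8, f(g(5)) = f(5) = 7, f(g(6)) = f(3) = 3, f(g(7)) = f(6) = 5, f(g(8)) = f(8) = 2.
Hence f ∘ g = [6 1 4 8 7 3 5 2].

6 1 4 8 7 3 5 2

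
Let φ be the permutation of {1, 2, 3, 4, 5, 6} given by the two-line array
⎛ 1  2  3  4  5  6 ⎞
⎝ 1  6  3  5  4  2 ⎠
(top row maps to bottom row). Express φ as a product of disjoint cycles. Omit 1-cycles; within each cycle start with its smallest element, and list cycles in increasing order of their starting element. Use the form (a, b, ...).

(2, 6)(4, 5)

From 2: 2 → 6 → 2, closing the cycle (2, 6).
Repeating from the next unused element and collecting all non-trivial cycles gives (2, 6)(4, 5).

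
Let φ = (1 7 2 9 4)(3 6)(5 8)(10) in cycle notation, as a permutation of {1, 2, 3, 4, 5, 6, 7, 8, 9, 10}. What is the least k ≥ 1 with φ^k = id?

10

The cycle type of φ is (5, 2, 2, 1).
The order is lcm(5, 2, 2) = 10.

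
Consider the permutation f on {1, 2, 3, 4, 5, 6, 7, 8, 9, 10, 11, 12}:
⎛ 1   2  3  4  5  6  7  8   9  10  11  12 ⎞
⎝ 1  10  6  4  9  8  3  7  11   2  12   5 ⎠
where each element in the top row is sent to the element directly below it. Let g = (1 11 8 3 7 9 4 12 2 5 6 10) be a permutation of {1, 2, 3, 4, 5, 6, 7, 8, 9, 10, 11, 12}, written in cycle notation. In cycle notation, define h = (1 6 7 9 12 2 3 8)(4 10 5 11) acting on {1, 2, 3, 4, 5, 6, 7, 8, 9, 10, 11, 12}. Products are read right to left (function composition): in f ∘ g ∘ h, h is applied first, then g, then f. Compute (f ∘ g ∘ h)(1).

2

Chase 1: h(1) = 6; g(6) = 10; f(10) = 2. Hence (f ∘ g ∘ h)(1) = 2.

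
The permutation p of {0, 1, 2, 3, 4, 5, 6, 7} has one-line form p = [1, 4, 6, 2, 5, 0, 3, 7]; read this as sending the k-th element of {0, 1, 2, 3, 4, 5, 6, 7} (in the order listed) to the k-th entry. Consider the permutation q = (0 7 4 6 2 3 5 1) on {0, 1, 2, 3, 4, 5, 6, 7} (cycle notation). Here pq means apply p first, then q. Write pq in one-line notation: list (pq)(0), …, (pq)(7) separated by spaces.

(pq)(x) = q(p(x)). Computing each image: q(p(0)) = q(1) = 0, q(p(1)) = q(4) = 6, q(p(2)) = q(6) = 2, q(p(3)) = q(2) = 3, q(p(4)) = q(5) = 1, q(p(5)) = q(0) = 7, q(p(6)) = q(3) = 5, q(p(7)) = q(7) = 4.
Hence pq = [0 6 2 3 1 7 5 4].

0 6 2 3 1 7 5 4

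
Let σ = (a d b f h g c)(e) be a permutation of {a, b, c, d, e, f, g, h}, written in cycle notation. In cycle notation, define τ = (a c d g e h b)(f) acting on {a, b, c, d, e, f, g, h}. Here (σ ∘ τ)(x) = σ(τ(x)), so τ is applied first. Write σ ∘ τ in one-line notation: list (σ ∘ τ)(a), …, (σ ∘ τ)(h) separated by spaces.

(σ ∘ τ)(x) = σ(τ(x)). Computing each image: σ(τ(a)) = σ(c) = a, σ(τ(b)) = σ(a) = d, σ(τ(c)) = σ(d) = b, σ(τ(d)) = σ(g) = c, σ(τ(e)) = σ(h) = g, σ(τ(f)) = σ(f) = h, σ(τ(g)) = σ(e) = e, σ(τ(h)) = σ(b) = f.
Hence σ ∘ τ = [a d b c g h e f].

a d b c g h e f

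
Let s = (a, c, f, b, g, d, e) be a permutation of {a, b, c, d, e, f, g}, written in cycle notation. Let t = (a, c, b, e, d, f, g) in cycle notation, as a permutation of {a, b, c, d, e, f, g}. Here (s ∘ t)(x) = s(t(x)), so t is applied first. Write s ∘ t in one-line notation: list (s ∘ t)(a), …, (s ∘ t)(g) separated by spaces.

f a g b e d c

(s ∘ t)(x) = s(t(x)). Computing each image: s(t(a)) = s(c) = f, s(t(b)) = s(e) = a, s(t(c)) = s(b) = g, s(t(d)) = s(f) = b, s(t(e)) = s(d) = e, s(t(f)) = s(g) = d, s(t(g)) = s(a) = c.
Hence s ∘ t = [f a g b e d c].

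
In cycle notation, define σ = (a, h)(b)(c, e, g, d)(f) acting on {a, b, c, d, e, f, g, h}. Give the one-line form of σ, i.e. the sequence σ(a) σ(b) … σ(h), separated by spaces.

Reading each image from the cycles: a↦h, b↦b, c↦e, d↦c, e↦g, f↦f, g↦d, h↦a.
Listing these in domain order gives h b e c g f d a.

h b e c g f d a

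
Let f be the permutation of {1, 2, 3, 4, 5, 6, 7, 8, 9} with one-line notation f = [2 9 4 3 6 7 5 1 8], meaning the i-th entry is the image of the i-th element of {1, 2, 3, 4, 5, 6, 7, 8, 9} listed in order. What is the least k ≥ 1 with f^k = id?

12

The disjoint-cycle form of f has cycle lengths 4, 3, 2.
Since disjoint cycles commute, ord(f) = lcm(4, 3, 2) = 12.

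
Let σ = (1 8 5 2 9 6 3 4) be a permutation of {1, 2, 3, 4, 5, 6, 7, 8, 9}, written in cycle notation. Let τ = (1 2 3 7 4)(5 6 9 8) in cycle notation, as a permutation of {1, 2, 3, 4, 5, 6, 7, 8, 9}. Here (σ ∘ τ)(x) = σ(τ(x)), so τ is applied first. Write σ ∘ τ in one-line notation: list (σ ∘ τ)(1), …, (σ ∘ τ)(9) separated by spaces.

(σ ∘ τ)(x) = σ(τ(x)). Computing each image: σ(τ(1)) = σ(2) = 9, σ(τ(2)) = σ(3) = 4, σ(τ(3)) = σ(7) = 7, σ(τ(4)) = σ(1) = 8, σ(τ(5)) = σ(6) = 3, σ(τ(6)) = σ(9) = 6, σ(τ(7)) = σ(4) = 1, σ(τ(8)) = σ(5) = 2, σ(τ(9)) = σ(8) = 5.
Hence σ ∘ τ = [9 4 7 8 3 6 1 2 5].

9 4 7 8 3 6 1 2 5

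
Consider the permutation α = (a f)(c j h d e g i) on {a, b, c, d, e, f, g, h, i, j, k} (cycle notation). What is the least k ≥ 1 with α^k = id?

14

The disjoint cycles have lengths 7, 2, 1, 1.
Since disjoint cycles commute, ord(α) = lcm(7, 2) = 14.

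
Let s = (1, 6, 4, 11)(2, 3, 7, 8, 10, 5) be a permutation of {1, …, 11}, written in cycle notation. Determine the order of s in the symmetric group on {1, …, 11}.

12

The cycle type of s is (6, 4, 1).
Since disjoint cycles commute, ord(s) = lcm(6, 4) = 12.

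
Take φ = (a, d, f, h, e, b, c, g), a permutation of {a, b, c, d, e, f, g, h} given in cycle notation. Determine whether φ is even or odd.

The cycle lengths are 8.
A cycle of length ℓ contributes ℓ−1 transpositions, so φ is a product of 7 transpositions — odd.

odd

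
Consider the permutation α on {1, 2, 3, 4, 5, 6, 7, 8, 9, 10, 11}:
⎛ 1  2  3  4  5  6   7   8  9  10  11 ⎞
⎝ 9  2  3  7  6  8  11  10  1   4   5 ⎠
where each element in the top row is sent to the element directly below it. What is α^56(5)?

5

Tracing 5 → 6 → … returns to 5 after 7 steps, so 5 lies in a 7-cycle (4, 7, 11, 5, 6, 8, 10).
On a 7-cycle, α^7 is the identity, so α^56 = α^0 there (56 ≡ 0 mod 7).
So α^56(5) = 5.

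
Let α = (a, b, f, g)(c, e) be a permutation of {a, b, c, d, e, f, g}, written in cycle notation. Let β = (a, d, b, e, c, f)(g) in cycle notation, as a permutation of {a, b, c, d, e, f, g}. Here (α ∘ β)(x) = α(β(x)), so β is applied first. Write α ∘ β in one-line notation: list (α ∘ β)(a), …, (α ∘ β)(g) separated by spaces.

d c g f e b a

Chase each element through β then α: a → d → d; b → e → c; c → f → g; d → b → f; e → c → e; f → a → b; g → g → a.
So α ∘ β in one-line form is d c g f e b a.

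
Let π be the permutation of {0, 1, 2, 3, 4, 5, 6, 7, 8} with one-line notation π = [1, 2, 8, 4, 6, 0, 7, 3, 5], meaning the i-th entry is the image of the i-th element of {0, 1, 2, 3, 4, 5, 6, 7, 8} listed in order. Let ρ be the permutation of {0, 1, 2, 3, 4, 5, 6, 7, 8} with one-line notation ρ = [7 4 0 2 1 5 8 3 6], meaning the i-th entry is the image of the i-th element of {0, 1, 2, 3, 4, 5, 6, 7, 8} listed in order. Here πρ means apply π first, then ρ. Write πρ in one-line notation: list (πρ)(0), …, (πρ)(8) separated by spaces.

4 0 6 1 8 7 3 2 5

For each element, apply π then ρ: 0 → 1 → 4; 1 → 2 → 0; 2 → 8 → 6; 3 → 4 → 1; 4 → 6 → 8; 5 → 0 → 7; 6 → 7 → 3; 7 → 3 → 2; 8 → 5 → 5.
Collecting the images, πρ = [4 0 6 1 8 7 3 2 5].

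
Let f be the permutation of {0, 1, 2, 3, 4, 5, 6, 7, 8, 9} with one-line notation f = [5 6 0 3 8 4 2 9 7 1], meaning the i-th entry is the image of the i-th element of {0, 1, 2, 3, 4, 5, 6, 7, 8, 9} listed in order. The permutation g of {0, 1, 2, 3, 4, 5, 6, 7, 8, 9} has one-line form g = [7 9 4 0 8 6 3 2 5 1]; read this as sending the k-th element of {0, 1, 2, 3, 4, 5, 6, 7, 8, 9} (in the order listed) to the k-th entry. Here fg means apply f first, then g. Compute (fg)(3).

0

First apply f: f(3) = 3, then g(3) = 0. Thus (fg)(3) = 0.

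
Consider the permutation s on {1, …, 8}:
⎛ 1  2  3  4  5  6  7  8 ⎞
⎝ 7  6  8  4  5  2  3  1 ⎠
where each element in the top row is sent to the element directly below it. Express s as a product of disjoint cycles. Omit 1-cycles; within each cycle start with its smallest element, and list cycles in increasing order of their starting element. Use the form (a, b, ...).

(1, 7, 3, 8)(2, 6)

Iterating s from 1 gives 1 → 7 → 3 → 8 → 1; that is the 4-cycle (1, 7, 3, 8).
Continuing from each remaining unvisited element yields (1, 7, 3, 8)(2, 6).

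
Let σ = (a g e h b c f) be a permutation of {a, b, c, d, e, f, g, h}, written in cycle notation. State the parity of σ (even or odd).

The cycle lengths are 7, 1.
A cycle of length ℓ contributes ℓ−1 transpositions, so σ is a product of 6 transpositions — even.

even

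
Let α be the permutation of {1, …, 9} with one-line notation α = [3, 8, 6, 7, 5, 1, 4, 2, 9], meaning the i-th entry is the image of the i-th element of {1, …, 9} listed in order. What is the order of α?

6

The disjoint-cycle form of α has cycle lengths 3, 2, 2, 1, 1.
Since disjoint cycles commute, ord(α) = lcm(3, 2, 2) = 6.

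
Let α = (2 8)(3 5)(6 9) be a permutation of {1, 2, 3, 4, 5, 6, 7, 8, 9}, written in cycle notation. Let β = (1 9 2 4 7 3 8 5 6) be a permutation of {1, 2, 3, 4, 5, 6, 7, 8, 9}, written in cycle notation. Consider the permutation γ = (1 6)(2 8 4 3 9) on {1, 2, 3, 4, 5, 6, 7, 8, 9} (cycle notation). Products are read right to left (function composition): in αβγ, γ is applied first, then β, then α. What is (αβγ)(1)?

Apply the permutations in order: γ(1) = 6, then β(6) = 1, then α(1) = 1. So (αβγ)(1) = 1.

1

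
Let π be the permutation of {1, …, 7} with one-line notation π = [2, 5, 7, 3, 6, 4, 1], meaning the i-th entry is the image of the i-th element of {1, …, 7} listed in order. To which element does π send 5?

6

5 is element number 5 of the domain, and entry number 5 of the one-line form is 6, so π(5) = 6.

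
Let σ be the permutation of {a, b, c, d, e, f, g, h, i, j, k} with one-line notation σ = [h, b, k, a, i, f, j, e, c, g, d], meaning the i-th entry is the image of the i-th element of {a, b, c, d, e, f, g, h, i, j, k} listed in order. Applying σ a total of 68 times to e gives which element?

Tracing e → i → … returns to e after 7 steps, so e lies in a 7-cycle (a h e i c k d).
On a 7-cycle, σ^7 is the identity, so σ^68 = σ^5 there (68 ≡ 5 mod 7).
Advancing 5 steps from e: e → i → c → k → d → a.

a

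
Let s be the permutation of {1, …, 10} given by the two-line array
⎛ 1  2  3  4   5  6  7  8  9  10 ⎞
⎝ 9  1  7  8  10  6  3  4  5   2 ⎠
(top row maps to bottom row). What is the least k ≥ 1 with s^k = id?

10

The disjoint-cycle form of s has cycle lengths 5, 2, 2, 1.
The order of s is the least common multiple of its cycle lengths: lcm(5, 2, 2) = 10.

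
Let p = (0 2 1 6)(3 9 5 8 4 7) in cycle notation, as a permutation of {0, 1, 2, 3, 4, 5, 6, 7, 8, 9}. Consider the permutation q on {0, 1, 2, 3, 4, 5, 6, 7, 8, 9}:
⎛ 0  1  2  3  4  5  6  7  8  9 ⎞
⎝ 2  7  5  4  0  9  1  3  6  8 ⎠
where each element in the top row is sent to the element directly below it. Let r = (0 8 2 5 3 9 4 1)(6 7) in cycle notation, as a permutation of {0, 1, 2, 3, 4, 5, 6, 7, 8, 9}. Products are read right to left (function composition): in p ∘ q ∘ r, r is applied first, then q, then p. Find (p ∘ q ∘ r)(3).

4

(p ∘ q ∘ r)(3) = p(q(r(3))). r(3) = 9, then q(9) = 8, then p(8) = 4, so the result is 4.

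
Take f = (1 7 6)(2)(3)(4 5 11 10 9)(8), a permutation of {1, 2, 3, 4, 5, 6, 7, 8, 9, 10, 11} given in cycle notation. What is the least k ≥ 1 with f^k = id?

15

The disjoint cycles have lengths 5, 3, 1, 1, 1.
The order of f is the least common multiple of its cycle lengths: lcm(5, 3) = 15.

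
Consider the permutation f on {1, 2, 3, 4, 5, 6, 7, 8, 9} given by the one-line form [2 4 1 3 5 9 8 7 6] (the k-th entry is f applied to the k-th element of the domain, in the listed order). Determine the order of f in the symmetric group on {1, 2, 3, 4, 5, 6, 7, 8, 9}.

4

Writing f as disjoint cycles, the cycle lengths are 4, 2, 2, 1.
Since disjoint cycles commute, ord(f) = lcm(4, 2, 2) = 4.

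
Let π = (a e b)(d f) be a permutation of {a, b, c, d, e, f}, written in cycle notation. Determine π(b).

a

b appears in (a e b); the next entry (wrapping around) is a.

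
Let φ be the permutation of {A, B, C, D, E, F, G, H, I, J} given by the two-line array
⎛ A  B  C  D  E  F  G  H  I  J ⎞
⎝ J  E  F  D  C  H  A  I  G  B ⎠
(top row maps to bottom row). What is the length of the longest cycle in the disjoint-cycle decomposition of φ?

9

Decomposing into disjoint cycles gives (A, J, B, E, C, F, H, I, G); the longest has length 9.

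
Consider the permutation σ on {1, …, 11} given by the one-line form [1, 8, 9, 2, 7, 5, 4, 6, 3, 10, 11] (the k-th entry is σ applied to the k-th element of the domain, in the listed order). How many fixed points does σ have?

The fixed points (elements with σ(x) = x) are {1, 10, 11}, so there are 3.

3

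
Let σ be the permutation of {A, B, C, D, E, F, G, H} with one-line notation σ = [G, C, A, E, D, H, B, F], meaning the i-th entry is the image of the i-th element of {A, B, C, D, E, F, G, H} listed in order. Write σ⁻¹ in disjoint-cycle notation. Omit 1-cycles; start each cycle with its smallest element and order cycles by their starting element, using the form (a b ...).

The cycle decomposition of σ is (A G B C)(D E)(F H).
Reversing each cycle (and rotating so the smallest element leads) gives σ⁻¹ = (A C B G)(D E)(F H).

(A C B G)(D E)(F H)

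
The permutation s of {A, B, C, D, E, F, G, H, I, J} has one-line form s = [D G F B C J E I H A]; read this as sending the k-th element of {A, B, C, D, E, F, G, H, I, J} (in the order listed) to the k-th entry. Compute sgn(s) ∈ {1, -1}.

In disjoint-cycle form the cycle lengths are 8, 2.
A cycle is odd iff its length is even; s has 2 even-length cycles, so sgn(s) = (−1)^2 and s is even.

1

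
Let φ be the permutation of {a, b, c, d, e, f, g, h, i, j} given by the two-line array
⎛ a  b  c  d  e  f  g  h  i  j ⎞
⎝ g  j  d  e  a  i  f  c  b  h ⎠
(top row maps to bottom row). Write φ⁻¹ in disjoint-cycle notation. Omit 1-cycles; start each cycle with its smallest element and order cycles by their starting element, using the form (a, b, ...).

First write φ in disjoint cycles: (a, g, f, i, b, j, h, c, d, e).
The inverse reverses every cycle; in canonical form, φ⁻¹ = (a, e, d, c, h, j, b, i, f, g).

(a, e, d, c, h, j, b, i, f, g)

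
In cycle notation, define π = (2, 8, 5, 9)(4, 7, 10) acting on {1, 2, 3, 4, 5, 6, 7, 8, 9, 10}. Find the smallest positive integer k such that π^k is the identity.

The disjoint cycles have lengths 4, 3, 1, 1, 1.
The order is lcm(4, 3) = 12.

12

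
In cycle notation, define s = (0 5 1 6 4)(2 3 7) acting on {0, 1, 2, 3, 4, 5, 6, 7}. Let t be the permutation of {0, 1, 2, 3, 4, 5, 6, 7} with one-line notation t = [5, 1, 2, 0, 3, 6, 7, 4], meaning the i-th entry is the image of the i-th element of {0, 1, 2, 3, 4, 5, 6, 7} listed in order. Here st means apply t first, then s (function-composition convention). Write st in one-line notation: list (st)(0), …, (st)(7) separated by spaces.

1 6 3 5 7 4 2 0

(st)(x) = s(t(x)). Computing each image: s(t(0)) = s(5) = 1, s(t(1)) = s(1) = 6, s(t(2)) = s(2) = 3, s(t(3)) = s(0) = 5, s(t(4)) = s(3) = 7, s(t(5)) = s(6) = 4, s(t(6)) = s(7) = 2, s(t(7)) = s(4) = 0.
Hence st = [1 6 3 5 7 4 2 0].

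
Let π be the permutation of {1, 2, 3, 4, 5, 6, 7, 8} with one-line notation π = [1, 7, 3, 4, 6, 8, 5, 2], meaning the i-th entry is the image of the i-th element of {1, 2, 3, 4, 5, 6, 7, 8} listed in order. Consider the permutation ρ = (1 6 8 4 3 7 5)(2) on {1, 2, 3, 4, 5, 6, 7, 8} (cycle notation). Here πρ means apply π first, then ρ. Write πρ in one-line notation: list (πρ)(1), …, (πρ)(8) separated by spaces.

(πρ)(x) = ρ(π(x)). Computing each image: ρ(π(1)) = ρ(1) = 6, ρ(π(2)) = ρ(7) = 5, ρ(π(3)) = ρ(3) = 7, ρ(π(4)) = ρ(4) = 3, ρ(π(5)) = ρ(6) = 8, ρ(π(6)) = ρ(8) = 4, ρ(π(7)) = ρ(5) = 1, ρ(π(8)) = ρ(2) = 2.
Hence πρ = [6 5 7 3 8 4 1 2].

6 5 7 3 8 4 1 2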